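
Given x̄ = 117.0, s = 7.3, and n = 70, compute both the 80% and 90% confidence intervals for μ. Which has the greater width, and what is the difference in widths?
90% CI is wider by 0.65

df = 69
80% CI: t* = 1.294, (115.87, 118.13), width = 2 · t* · s/√n = 2.26
90% CI: t* = 1.667, (115.55, 118.45), width = 2 · t* · s/√n = 2.91

The 90% CI is wider by 2.91 - 2.26 = 0.65.
Higher confidence requires a wider interval.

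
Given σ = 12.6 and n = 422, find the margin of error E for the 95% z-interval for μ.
Margin of error = 1.20

Margin of error = z* · σ/√n
= 1.960 · 12.6/√422
= 1.960 · 12.6/20.5426
= 1.20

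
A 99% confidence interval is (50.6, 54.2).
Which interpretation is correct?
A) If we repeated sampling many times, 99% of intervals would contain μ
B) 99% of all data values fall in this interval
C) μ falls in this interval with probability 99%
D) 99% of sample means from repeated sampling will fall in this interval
A

A) Correct — this is the frequentist long-run coverage interpretation.
B) Wrong — a CI is about the parameter μ, not individual data values.
C) Wrong — μ is fixed; the randomness lives in the interval, not in μ.
D) Wrong — coverage applies to intervals containing μ, not to future x̄ values.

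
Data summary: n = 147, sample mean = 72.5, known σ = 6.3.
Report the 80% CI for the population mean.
(71.83, 73.17)

z-interval (σ known):
z* = 1.282 for 80% confidence

Margin of error = z* · σ/√n = 1.282 · 6.3/√147 = 0.67

CI: (72.5 - 0.67, 72.5 + 0.67) = (71.83, 73.17)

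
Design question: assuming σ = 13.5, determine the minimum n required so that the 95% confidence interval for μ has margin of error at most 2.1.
n ≥ 159

For margin E ≤ 2.1:
n ≥ (z* · σ / E)²
n ≥ (1.960 · 13.5 / 2.1)²
n ≥ 158.76

Minimum n = 159 (rounding up)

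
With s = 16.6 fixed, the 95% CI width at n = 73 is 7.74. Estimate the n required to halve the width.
n ≈ 292

CI width ∝ 1/√n
To reduce width by factor 2, need √n to grow by 2 → need 2² = 4 times as many samples.

Current: n = 73, width = 7.74
New: n = 292, width ≈ 3.82

Width reduced by factor of 7.74/3.82 = 2.03.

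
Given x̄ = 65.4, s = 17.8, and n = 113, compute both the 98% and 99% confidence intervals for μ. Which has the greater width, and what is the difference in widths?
99% CI is wider by 0.87

df = 112
98% CI: t* = 2.360, (61.45, 69.35), width = 2 · t* · s/√n = 7.90
99% CI: t* = 2.620, (61.01, 69.79), width = 2 · t* · s/√n = 8.77

The 99% CI is wider by 8.77 - 7.90 = 0.87.
Higher confidence requires a wider interval.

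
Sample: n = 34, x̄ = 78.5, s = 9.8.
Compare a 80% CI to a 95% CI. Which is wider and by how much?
95% CI is wider by 2.44

df = 33
80% CI: t* = 1.308, (76.30, 80.70), width = 2 · t* · s/√n = 4.40
95% CI: t* = 2.035, (75.08, 81.92), width = 2 · t* · s/√n = 6.84

The 95% CI is wider by 6.84 - 4.40 = 2.44.
Higher confidence requires a wider interval.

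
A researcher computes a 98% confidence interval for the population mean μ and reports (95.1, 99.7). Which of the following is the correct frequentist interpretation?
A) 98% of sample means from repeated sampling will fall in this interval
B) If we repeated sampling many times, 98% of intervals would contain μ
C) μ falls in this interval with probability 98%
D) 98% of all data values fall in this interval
B

A) Wrong — coverage applies to intervals containing μ, not to future x̄ values.
B) Correct — this is the frequentist long-run coverage interpretation.
C) Wrong — μ is fixed; the randomness lives in the interval, not in μ.
D) Wrong — a CI is about the parameter μ, not individual data values.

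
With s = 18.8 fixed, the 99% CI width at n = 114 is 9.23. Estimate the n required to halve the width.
n ≈ 456

CI width ∝ 1/√n
To reduce width by factor 2, need √n to grow by 2 → need 2² = 4 times as many samples.

Current: n = 114, width = 9.23
New: n = 456, width ≈ 4.56

Width reduced by factor of 9.23/4.56 = 2.02.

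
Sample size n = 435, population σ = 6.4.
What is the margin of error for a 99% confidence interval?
Margin of error = 0.79

Margin of error = z* · σ/√n
= 2.576 · 6.4/√435
= 2.576 · 6.4/20.8567
= 0.79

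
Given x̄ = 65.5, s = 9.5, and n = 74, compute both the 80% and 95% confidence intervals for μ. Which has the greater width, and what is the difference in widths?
95% CI is wider by 1.54

df = 73
80% CI: t* = 1.293, (64.07, 66.93), width = 2 · t* · s/√n = 2.86
95% CI: t* = 1.993, (63.30, 67.70), width = 2 · t* · s/√n = 4.40

The 95% CI is wider by 4.40 - 2.86 = 1.54.
Higher confidence requires a wider interval.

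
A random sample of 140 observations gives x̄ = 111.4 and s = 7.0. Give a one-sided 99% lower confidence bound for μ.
μ ≥ 110.01

Lower bound (one-sided):
t* = 2.353 (one-sided for 99%)
Lower bound = x̄ - t* · s/√n = 111.4 - 2.353 · 7.0/√140 = 110.01

We are 99% confident that μ ≥ 110.01.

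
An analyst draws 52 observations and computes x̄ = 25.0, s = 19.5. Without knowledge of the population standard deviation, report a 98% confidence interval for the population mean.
(18.50, 31.50)

t-interval (σ unknown):
df = n - 1 = 51
t* = 2.402 for 98% confidence

Margin of error = t* · s/√n = 2.402 · 19.5/√52 = 6.50

CI: (18.50, 31.50)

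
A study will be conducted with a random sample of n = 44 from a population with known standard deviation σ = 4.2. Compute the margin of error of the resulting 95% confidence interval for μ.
Margin of error = 1.24

Margin of error = z* · σ/√n
= 1.960 · 4.2/√44
= 1.960 · 4.2/6.6332
= 1.24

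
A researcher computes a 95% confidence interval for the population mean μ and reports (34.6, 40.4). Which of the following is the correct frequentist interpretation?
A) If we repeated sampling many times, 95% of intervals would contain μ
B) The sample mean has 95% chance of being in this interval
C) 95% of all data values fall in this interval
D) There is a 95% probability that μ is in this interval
A

A) Correct — this is the frequentist long-run coverage interpretation.
B) Wrong — x̄ is observed and sits in the interval by construction.
C) Wrong — a CI is about the parameter μ, not individual data values.
D) Wrong — μ is fixed; the randomness lives in the interval, not in μ.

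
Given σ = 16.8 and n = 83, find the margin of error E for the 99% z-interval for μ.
Margin of error = 4.75

Margin of error = z* · σ/√n
= 2.576 · 16.8/√83
= 2.576 · 16.8/9.1104
= 4.75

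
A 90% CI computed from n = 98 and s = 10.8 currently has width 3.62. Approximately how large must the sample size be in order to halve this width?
n ≈ 392

CI width ∝ 1/√n
To reduce width by factor 2, need √n to grow by 2 → need 2² = 4 times as many samples.

Current: n = 98, width = 3.62
New: n = 392, width ≈ 1.80

Width reduced by factor of 3.62/1.80 = 2.01.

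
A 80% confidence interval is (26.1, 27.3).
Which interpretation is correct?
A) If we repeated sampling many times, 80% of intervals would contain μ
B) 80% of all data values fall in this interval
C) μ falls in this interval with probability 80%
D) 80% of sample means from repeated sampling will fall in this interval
A

A) Correct — this is the frequentist long-run coverage interpretation.
B) Wrong — a CI is about the parameter μ, not individual data values.
C) Wrong — μ is fixed; the randomness lives in the interval, not in μ.
D) Wrong — coverage applies to intervals containing μ, not to future x̄ values.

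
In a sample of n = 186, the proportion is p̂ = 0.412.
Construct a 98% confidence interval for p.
(0.328, 0.496)

Proportion CI:
SE = √(p̂(1-p̂)/n) = √(0.412 · 0.588 / 186) = 0.03609

z* = 2.326
Margin = z* · SE = 2.326 · 0.03609 = 0.0839

CI: 0.412 ± 0.0839 = (0.328, 0.496)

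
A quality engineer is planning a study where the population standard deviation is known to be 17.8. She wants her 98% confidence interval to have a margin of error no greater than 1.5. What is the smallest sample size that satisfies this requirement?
n ≥ 762

For margin E ≤ 1.5:
n ≥ (z* · σ / E)²
n ≥ (2.326 · 17.8 / 1.5)²
n ≥ 761.86

Minimum n = 762 (rounding up)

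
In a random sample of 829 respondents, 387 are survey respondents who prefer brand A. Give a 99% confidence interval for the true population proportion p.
(0.422, 0.511)

Proportion CI:
p̂ = 387/829 = 0.46683
SE = √(p̂(1-p̂)/n) = √(0.46683 · 0.53317 / 829) = 0.01733

z* = 2.576
Margin = z* · SE = 2.576 · 0.01733 = 0.0446

CI: 0.46683 ± 0.0446 = (0.422, 0.511)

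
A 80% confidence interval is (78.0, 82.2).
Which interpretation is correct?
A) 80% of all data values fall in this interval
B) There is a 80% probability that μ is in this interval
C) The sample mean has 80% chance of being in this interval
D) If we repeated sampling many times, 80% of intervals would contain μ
D

A) Wrong — a CI is about the parameter μ, not individual data values.
B) Wrong — μ is fixed; the randomness lives in the interval, not in μ.
C) Wrong — x̄ is observed and sits in the interval by construction.
D) Correct — this is the frequentist long-run coverage interpretation.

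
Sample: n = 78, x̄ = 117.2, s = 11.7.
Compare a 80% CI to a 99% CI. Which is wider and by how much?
99% CI is wider by 3.57

df = 77
80% CI: t* = 1.293, (115.49, 118.91), width = 2 · t* · s/√n = 3.43
99% CI: t* = 2.641, (113.70, 120.70), width = 2 · t* · s/√n = 7.00

The 99% CI is wider by 7.00 - 3.43 = 3.57.
Higher confidence requires a wider interval.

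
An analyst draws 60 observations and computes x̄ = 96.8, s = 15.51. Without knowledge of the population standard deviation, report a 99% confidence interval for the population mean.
(91.47, 102.13)

t-interval (σ unknown):
df = n - 1 = 59
t* = 2.662 for 99% confidence

Margin of error = t* · s/√n = 2.662 · 15.51/√60 = 5.33

CI: (91.47, 102.13)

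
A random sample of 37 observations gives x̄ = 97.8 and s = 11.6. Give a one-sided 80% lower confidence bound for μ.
μ ≥ 96.18

Lower bound (one-sided):
t* = 0.852 (one-sided for 80%)
Lower bound = x̄ - t* · s/√n = 97.8 - 0.852 · 11.6/√37 = 96.18

We are 80% confident that μ ≥ 96.18.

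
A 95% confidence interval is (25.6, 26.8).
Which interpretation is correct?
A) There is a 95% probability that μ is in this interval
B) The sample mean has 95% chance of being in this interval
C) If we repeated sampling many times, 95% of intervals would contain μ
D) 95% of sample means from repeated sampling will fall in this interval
C

A) Wrong — μ is fixed; the randomness lives in the interval, not in μ.
B) Wrong — x̄ is observed and sits in the interval by construction.
C) Correct — this is the frequentist long-run coverage interpretation.
D) Wrong — coverage applies to intervals containing μ, not to future x̄ values.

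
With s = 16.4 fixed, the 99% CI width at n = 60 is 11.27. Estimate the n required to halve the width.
n ≈ 240

CI width ∝ 1/√n
To reduce width by factor 2, need √n to grow by 2 → need 2² = 4 times as many samples.

Current: n = 60, width = 11.27
New: n = 240, width ≈ 5.50

Width reduced by factor of 11.27/5.50 = 2.05.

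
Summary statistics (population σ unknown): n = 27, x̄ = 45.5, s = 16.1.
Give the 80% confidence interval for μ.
(41.43, 49.57)

t-interval (σ unknown):
df = n - 1 = 26
t* = 1.315 for 80% confidence

Margin of error = t* · s/√n = 1.315 · 16.1/√27 = 4.07

CI: (41.43, 49.57)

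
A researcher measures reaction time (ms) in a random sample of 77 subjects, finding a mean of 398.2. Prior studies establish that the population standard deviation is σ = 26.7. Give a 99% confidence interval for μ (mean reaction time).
(390.36, 406.04)

z-interval (σ known):
z* = 2.576 for 99% confidence

Margin of error = z* · σ/√n = 2.576 · 26.7/√77 = 7.84

CI: (398.2 - 7.84, 398.2 + 7.84) = (390.36, 406.04)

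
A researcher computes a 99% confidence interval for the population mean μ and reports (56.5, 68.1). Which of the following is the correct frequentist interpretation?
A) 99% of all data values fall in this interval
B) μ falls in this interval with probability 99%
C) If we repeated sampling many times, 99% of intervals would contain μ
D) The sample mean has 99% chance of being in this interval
C

A) Wrong — a CI is about the parameter μ, not individual data values.
B) Wrong — μ is fixed; the randomness lives in the interval, not in μ.
C) Correct — this is the frequentist long-run coverage interpretation.
D) Wrong — x̄ is observed and sits in the interval by construction.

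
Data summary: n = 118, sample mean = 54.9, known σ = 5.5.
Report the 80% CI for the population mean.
(54.25, 55.55)

z-interval (σ known):
z* = 1.282 for 80% confidence

Margin of error = z* · σ/√n = 1.282 · 5.5/√118 = 0.65

CI: (54.9 - 0.65, 54.9 + 0.65) = (54.25, 55.55)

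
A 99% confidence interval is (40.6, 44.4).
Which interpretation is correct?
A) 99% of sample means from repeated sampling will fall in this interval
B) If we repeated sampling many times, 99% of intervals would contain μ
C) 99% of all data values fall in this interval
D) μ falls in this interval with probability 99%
B

A) Wrong — coverage applies to intervals containing μ, not to future x̄ values.
B) Correct — this is the frequentist long-run coverage interpretation.
C) Wrong — a CI is about the parameter μ, not individual data values.
D) Wrong — μ is fixed; the randomness lives in the interval, not in μ.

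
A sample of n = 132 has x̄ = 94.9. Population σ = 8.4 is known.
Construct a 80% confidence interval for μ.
(93.96, 95.84)

z-interval (σ known):
z* = 1.282 for 80% confidence

Margin of error = z* · σ/√n = 1.282 · 8.4/√132 = 0.94

CI: (94.9 - 0.94, 94.9 + 0.94) = (93.96, 95.84)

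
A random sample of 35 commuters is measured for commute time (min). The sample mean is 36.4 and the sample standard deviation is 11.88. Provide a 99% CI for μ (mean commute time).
(30.92, 41.88)

t-interval (σ unknown):
df = n - 1 = 34
t* = 2.728 for 99% confidence

Margin of error = t* · s/√n = 2.728 · 11.88/√35 = 5.48

CI: (30.92, 41.88)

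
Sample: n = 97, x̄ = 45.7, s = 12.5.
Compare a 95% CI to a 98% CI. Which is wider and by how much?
98% CI is wider by 0.97

df = 96
95% CI: t* = 1.985, (43.18, 48.22), width = 2 · t* · s/√n = 5.04
98% CI: t* = 2.366, (42.70, 48.70), width = 2 · t* · s/√n = 6.01

The 98% CI is wider by 6.01 - 5.04 = 0.97.
Higher confidence requires a wider interval.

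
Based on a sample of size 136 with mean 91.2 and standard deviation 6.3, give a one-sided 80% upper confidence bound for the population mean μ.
μ ≤ 91.66

Upper bound (one-sided):
t* = 0.844 (one-sided for 80%)
Upper bound = x̄ + t* · s/√n = 91.2 + 0.844 · 6.3/√136 = 91.66

We are 80% confident that μ ≤ 91.66.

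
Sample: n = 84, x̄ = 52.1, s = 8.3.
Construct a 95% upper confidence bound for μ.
μ ≤ 53.61

Upper bound (one-sided):
t* = 1.663 (one-sided for 95%)
Upper bound = x̄ + t* · s/√n = 52.1 + 1.663 · 8.3/√84 = 53.61

We are 95% confident that μ ≤ 53.61.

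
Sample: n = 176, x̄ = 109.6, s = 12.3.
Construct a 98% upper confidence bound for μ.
μ ≤ 111.52

Upper bound (one-sided):
t* = 2.069 (one-sided for 98%)
Upper bound = x̄ + t* · s/√n = 109.6 + 2.069 · 12.3/√176 = 111.52

We are 98% confident that μ ≤ 111.52.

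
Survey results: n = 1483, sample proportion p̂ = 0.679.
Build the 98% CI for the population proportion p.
(0.651, 0.707)

Proportion CI:
SE = √(p̂(1-p̂)/n) = √(0.679 · 0.321 / 1483) = 0.01212

z* = 2.326
Margin = z* · SE = 2.326 · 0.01212 = 0.0282

CI: 0.679 ± 0.0282 = (0.651, 0.707)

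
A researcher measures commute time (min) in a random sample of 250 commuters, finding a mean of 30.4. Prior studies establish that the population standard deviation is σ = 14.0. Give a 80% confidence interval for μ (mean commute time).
(29.26, 31.54)

z-interval (σ known):
z* = 1.282 for 80% confidence

Margin of error = z* · σ/√n = 1.282 · 14.0/√250 = 1.14

CI: (30.4 - 1.14, 30.4 + 1.14) = (29.26, 31.54)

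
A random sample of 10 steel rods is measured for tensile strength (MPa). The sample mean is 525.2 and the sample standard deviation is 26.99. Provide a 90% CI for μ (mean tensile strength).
(509.56, 540.84)

t-interval (σ unknown):
df = n - 1 = 9
t* = 1.833 for 90% confidence

Margin of error = t* · s/√n = 1.833 · 26.99/√10 = 15.64

CI: (509.56, 540.84)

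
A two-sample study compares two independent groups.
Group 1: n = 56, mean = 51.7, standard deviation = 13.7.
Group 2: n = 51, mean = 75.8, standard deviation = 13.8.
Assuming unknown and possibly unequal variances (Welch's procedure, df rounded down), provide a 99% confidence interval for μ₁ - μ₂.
(-31.08, -17.12)

Difference: x̄₁ - x̄₂ = -24.10
SE = √(s₁²/n₁ + s₂²/n₂) = √(13.7²/56 + 13.8²/51) = 2.6619
df = 103.92 → 103 (Welch–Satterthwaite, rounded down)
t* = 2.624

CI: -24.10 ± 2.624 · 2.6619 = -24.10 ± 6.98 = (-31.08, -17.12)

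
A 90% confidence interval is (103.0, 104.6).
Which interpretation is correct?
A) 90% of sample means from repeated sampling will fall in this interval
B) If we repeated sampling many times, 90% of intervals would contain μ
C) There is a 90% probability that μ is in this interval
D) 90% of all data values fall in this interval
B

A) Wrong — coverage applies to intervals containing μ, not to future x̄ values.
B) Correct — this is the frequentist long-run coverage interpretation.
C) Wrong — μ is fixed; the randomness lives in the interval, not in μ.
D) Wrong — a CI is about the parameter μ, not individual data values.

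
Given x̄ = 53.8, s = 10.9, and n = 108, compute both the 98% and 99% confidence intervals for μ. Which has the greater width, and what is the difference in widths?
99% CI is wider by 0.55

df = 107
98% CI: t* = 2.362, (51.32, 56.28), width = 2 · t* · s/√n = 4.95
99% CI: t* = 2.623, (51.05, 56.55), width = 2 · t* · s/√n = 5.50

The 99% CI is wider by 5.50 - 4.95 = 0.55.
Higher confidence requires a wider interval.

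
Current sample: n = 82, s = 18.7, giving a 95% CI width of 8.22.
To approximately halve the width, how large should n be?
n ≈ 328

CI width ∝ 1/√n
To reduce width by factor 2, need √n to grow by 2 → need 2² = 4 times as many samples.

Current: n = 82, width = 8.22
New: n = 328, width ≈ 4.06

Width reduced by factor of 8.22/4.06 = 2.02.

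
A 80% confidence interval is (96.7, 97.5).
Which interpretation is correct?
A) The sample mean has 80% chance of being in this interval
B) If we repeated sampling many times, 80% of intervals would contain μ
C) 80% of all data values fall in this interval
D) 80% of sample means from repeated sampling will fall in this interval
B

A) Wrong — x̄ is observed and sits in the interval by construction.
B) Correct — this is the frequentist long-run coverage interpretation.
C) Wrong — a CI is about the parameter μ, not individual data values.
D) Wrong — coverage applies to intervals containing μ, not to future x̄ values.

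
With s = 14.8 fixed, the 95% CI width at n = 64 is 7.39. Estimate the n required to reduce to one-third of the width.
n ≈ 576

CI width ∝ 1/√n
To reduce width by factor 3, need √n to grow by 3 → need 3² = 9 times as many samples.

Current: n = 64, width = 7.39
New: n = 576, width ≈ 2.42

Width reduced by factor of 7.39/2.42 = 3.05.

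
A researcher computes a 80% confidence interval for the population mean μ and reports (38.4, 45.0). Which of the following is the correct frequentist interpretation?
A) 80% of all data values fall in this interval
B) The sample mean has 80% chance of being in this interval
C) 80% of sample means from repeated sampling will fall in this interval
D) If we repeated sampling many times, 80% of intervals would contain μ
D

A) Wrong — a CI is about the parameter μ, not individual data values.
B) Wrong — x̄ is observed and sits in the interval by construction.
C) Wrong — coverage applies to intervals containing μ, not to future x̄ values.
D) Correct — this is the frequentist long-run coverage interpretation.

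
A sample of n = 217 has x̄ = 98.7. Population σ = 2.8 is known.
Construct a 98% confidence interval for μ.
(98.26, 99.14)

z-interval (σ known):
z* = 2.326 for 98% confidence

Margin of error = z* · σ/√n = 2.326 · 2.8/√217 = 0.44

CI: (98.7 - 0.44, 98.7 + 0.44) = (98.26, 99.14)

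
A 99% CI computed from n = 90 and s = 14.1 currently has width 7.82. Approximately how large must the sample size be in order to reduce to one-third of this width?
n ≈ 810

CI width ∝ 1/√n
To reduce width by factor 3, need √n to grow by 3 → need 3² = 9 times as many samples.

Current: n = 90, width = 7.82
New: n = 810, width ≈ 2.56

Width reduced by factor of 7.82/2.56 = 3.05.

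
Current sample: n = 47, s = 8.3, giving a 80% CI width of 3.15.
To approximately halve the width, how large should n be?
n ≈ 188

CI width ∝ 1/√n
To reduce width by factor 2, need √n to grow by 2 → need 2² = 4 times as many samples.

Current: n = 47, width = 3.15
New: n = 188, width ≈ 1.56

Width reduced by factor of 3.15/1.56 = 2.02.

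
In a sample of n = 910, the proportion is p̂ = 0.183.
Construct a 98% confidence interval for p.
(0.153, 0.213)

Proportion CI:
SE = √(p̂(1-p̂)/n) = √(0.183 · 0.817 / 910) = 0.01282

z* = 2.326
Margin = z* · SE = 2.326 · 0.01282 = 0.0298

CI: 0.183 ± 0.0298 = (0.153, 0.213)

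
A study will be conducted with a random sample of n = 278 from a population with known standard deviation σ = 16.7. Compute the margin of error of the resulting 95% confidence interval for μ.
Margin of error = 1.96

Margin of error = z* · σ/√n
= 1.960 · 16.7/√278
= 1.960 · 16.7/16.6733
= 1.96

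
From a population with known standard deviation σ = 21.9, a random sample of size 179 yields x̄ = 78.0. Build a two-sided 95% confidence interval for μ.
(74.79, 81.21)

z-interval (σ known):
z* = 1.960 for 95% confidence

Margin of error = z* · σ/√n = 1.960 · 21.9/√179 = 3.21

CI: (78.0 - 3.21, 78.0 + 3.21) = (74.79, 81.21)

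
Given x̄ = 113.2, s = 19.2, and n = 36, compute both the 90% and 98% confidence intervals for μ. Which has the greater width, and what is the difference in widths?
98% CI is wider by 4.78

df = 35
90% CI: t* = 1.690, (107.79, 118.61), width = 2 · t* · s/√n = 10.82
98% CI: t* = 2.438, (105.40, 121.00), width = 2 · t* · s/√n = 15.60

The 98% CI is wider by 15.60 - 10.82 = 4.78.
Higher confidence requires a wider interval.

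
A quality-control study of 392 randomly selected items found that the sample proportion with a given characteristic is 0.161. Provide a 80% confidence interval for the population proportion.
(0.137, 0.185)

Proportion CI:
SE = √(p̂(1-p̂)/n) = √(0.161 · 0.839 / 392) = 0.01856

z* = 1.282
Margin = z* · SE = 1.282 · 0.01856 = 0.0238

CI: 0.161 ± 0.0238 = (0.137, 0.185)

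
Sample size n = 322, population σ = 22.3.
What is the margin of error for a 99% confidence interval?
Margin of error = 3.20

Margin of error = z* · σ/√n
= 2.576 · 22.3/√322
= 2.576 · 22.3/17.9444
= 3.20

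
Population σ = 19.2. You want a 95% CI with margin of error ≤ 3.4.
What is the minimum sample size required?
n ≥ 123

For margin E ≤ 3.4:
n ≥ (z* · σ / E)²
n ≥ (1.960 · 19.2 / 3.4)²
n ≥ 122.51

Minimum n = 123 (rounding up)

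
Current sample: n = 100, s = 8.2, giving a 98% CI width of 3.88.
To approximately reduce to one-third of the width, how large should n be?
n ≈ 900

CI width ∝ 1/√n
To reduce width by factor 3, need √n to grow by 3 → need 3² = 9 times as many samples.

Current: n = 100, width = 3.88
New: n = 900, width ≈ 1.27

Width reduced by factor of 3.88/1.27 = 3.06.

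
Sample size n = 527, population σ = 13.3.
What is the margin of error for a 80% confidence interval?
Margin of error = 0.74

Margin of error = z* · σ/√n
= 1.282 · 13.3/√527
= 1.282 · 13.3/22.9565
= 0.74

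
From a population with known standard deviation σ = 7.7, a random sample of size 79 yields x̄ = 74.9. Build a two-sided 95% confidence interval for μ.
(73.20, 76.60)

z-interval (σ known):
z* = 1.960 for 95% confidence

Margin of error = z* · σ/√n = 1.960 · 7.7/√79 = 1.70

CI: (74.9 - 1.70, 74.9 + 1.70) = (73.20, 76.60)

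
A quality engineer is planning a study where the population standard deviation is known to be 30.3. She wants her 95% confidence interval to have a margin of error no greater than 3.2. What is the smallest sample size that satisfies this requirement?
n ≥ 345

For margin E ≤ 3.2:
n ≥ (z* · σ / E)²
n ≥ (1.960 · 30.3 / 3.2)²
n ≥ 344.43

Minimum n = 345 (rounding up)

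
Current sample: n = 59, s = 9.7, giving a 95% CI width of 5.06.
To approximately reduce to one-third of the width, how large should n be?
n ≈ 531

CI width ∝ 1/√n
To reduce width by factor 3, need √n to grow by 3 → need 3² = 9 times as many samples.

Current: n = 59, width = 5.06
New: n = 531, width ≈ 1.65

Width reduced by factor of 5.06/1.65 = 3.07.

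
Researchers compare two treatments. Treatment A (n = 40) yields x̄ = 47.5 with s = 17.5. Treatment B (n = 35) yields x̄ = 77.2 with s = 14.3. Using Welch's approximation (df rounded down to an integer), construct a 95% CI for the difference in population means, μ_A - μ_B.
(-37.02, -22.38)

Difference: x̄₁ - x̄₂ = -29.70
SE = √(s₁²/n₁ + s₂²/n₂) = √(17.5²/40 + 14.3²/35) = 3.6741
df = 72.68 → 72 (Welch–Satterthwaite, rounded down)
t* = 1.993

CI: -29.70 ± 1.993 · 3.6741 = -29.70 ± 7.32 = (-37.02, -22.38)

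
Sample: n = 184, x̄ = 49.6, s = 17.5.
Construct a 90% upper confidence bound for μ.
μ ≤ 51.26

Upper bound (one-sided):
t* = 1.286 (one-sided for 90%)
Upper bound = x̄ + t* · s/√n = 49.6 + 1.286 · 17.5/√184 = 51.26

We are 90% confident that μ ≤ 51.26.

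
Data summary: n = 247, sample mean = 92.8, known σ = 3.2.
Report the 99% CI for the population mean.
(92.28, 93.32)

z-interval (σ known):
z* = 2.576 for 99% confidence

Margin of error = z* · σ/√n = 2.576 · 3.2/√247 = 0.52

CI: (92.8 - 0.52, 92.8 + 0.52) = (92.28, 93.32)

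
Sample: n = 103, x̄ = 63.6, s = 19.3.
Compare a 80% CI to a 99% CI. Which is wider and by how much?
99% CI is wider by 5.07

df = 102
80% CI: t* = 1.290, (61.15, 66.05), width = 2 · t* · s/√n = 4.91
99% CI: t* = 2.625, (58.61, 68.59), width = 2 · t* · s/√n = 9.98

The 99% CI is wider by 9.98 - 4.91 = 5.07.
Higher confidence requires a wider interval.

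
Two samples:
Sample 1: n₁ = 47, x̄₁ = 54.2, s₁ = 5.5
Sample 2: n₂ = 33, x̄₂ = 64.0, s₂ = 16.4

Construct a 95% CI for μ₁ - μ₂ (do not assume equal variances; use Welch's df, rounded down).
(-15.81, -3.79)

Difference: x̄₁ - x̄₂ = -9.80
SE = √(s₁²/n₁ + s₂²/n₂) = √(5.5²/47 + 16.4²/33) = 2.9655
df = 37.09 → 37 (Welch–Satterthwaite, rounded down)
t* = 2.026

CI: -9.80 ± 2.026 · 2.9655 = -9.80 ± 6.01 = (-15.81, -3.79)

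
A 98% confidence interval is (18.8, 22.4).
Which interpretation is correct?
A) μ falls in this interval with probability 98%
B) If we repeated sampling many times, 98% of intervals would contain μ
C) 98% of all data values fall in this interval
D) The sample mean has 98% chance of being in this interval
B

A) Wrong — μ is fixed; the randomness lives in the interval, not in μ.
B) Correct — this is the frequentist long-run coverage interpretation.
C) Wrong — a CI is about the parameter μ, not individual data values.
D) Wrong — x̄ is observed and sits in the interval by construction.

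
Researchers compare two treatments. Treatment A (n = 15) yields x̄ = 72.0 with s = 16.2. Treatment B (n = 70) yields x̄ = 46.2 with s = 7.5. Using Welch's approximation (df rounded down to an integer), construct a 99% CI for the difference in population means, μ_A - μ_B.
(13.19, 38.41)

Difference: x̄₁ - x̄₂ = 25.80
SE = √(s₁²/n₁ + s₂²/n₂) = √(16.2²/15 + 7.5²/70) = 4.2778
df = 15.31 → 15 (Welch–Satterthwaite, rounded down)
t* = 2.947

CI: 25.80 ± 2.947 · 4.2778 = 25.80 ± 12.61 = (13.19, 38.41)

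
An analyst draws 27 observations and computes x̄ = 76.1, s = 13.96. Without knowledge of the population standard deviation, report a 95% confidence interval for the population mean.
(70.58, 81.62)

t-interval (σ unknown):
df = n - 1 = 26
t* = 2.056 for 95% confidence

Margin of error = t* · s/√n = 2.056 · 13.96/√27 = 5.52

CI: (70.58, 81.62)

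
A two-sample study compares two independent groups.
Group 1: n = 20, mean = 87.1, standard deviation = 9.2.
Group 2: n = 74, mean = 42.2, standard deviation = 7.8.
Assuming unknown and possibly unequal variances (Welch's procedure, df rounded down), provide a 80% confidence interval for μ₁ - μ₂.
(41.94, 47.86)

Difference: x̄₁ - x̄₂ = 44.90
SE = √(s₁²/n₁ + s₂²/n₂) = √(9.2²/20 + 7.8²/74) = 2.2481
df = 26.84 → 26 (Welch–Satterthwaite, rounded down)
t* = 1.315

CI: 44.90 ± 1.315 · 2.2481 = 44.90 ± 2.96 = (41.94, 47.86)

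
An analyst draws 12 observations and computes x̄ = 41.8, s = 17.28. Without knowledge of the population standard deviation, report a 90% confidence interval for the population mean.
(32.84, 50.76)

t-interval (σ unknown):
df = n - 1 = 11
t* = 1.796 for 90% confidence

Margin of error = t* · s/√n = 1.796 · 17.28/√12 = 8.96

CI: (32.84, 50.76)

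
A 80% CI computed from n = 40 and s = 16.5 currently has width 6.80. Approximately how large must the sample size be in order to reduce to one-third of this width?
n ≈ 360

CI width ∝ 1/√n
To reduce width by factor 3, need √n to grow by 3 → need 3² = 9 times as many samples.

Current: n = 40, width = 6.80
New: n = 360, width ≈ 2.23

Width reduced by factor of 6.80/2.23 = 3.05.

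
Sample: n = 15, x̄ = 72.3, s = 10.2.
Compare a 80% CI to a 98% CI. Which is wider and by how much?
98% CI is wider by 6.74

df = 14
80% CI: t* = 1.345, (68.76, 75.84), width = 2 · t* · s/√n = 7.08
98% CI: t* = 2.624, (65.39, 79.21), width = 2 · t* · s/√n = 13.82

The 98% CI is wider by 13.82 - 7.08 = 6.74.
Higher confidence requires a wider interval.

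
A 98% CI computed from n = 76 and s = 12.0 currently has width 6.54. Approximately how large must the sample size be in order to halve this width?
n ≈ 304

CI width ∝ 1/√n
To reduce width by factor 2, need √n to grow by 2 → need 2² = 4 times as many samples.

Current: n = 76, width = 6.54
New: n = 304, width ≈ 3.22

Width reduced by factor of 6.54/3.22 = 2.03.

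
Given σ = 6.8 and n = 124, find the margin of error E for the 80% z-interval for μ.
Margin of error = 0.78

Margin of error = z* · σ/√n
= 1.282 · 6.8/√124
= 1.282 · 6.8/11.1355
= 0.78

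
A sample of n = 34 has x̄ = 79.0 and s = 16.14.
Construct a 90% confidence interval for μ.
(74.32, 83.68)

t-interval (σ unknown):
df = n - 1 = 33
t* = 1.692 for 90% confidence

Margin of error = t* · s/√n = 1.692 · 16.14/√34 = 4.68

CI: (74.32, 83.68)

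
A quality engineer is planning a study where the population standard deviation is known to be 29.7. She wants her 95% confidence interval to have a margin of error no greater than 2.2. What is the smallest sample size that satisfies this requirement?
n ≥ 701

For margin E ≤ 2.2:
n ≥ (z* · σ / E)²
n ≥ (1.960 · 29.7 / 2.2)²
n ≥ 700.13

Minimum n = 701 (rounding up)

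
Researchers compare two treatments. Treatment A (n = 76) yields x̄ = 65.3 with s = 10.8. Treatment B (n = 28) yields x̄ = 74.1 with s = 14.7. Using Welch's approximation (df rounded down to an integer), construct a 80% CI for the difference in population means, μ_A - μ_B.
(-12.77, -4.83)

Difference: x̄₁ - x̄₂ = -8.80
SE = √(s₁²/n₁ + s₂²/n₂) = √(10.8²/76 + 14.7²/28) = 3.0417
df = 38.26 → 38 (Welch–Satterthwaite, rounded down)
t* = 1.304

CI: -8.80 ± 1.304 · 3.0417 = -8.80 ± 3.97 = (-12.77, -4.83)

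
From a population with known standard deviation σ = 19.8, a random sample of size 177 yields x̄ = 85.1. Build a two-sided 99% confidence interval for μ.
(81.27, 88.93)

z-interval (σ known):
z* = 2.576 for 99% confidence

Margin of error = z* · σ/√n = 2.576 · 19.8/√177 = 3.83

CI: (85.1 - 3.83, 85.1 + 3.83) = (81.27, 88.93)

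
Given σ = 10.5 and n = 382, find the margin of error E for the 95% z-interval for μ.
Margin of error = 1.05

Margin of error = z* · σ/√n
= 1.960 · 10.5/√382
= 1.960 · 10.5/19.5448
= 1.05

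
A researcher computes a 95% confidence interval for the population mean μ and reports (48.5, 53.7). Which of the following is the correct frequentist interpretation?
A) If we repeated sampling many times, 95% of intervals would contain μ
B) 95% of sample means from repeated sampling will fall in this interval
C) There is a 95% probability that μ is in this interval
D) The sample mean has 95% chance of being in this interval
A

A) Correct — this is the frequentist long-run coverage interpretation.
B) Wrong — coverage applies to intervals containing μ, not to future x̄ values.
C) Wrong — μ is fixed; the randomness lives in the interval, not in μ.
D) Wrong — x̄ is observed and sits in the interval by construction.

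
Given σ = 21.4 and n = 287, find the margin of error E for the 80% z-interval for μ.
Margin of error = 1.62

Margin of error = z* · σ/√n
= 1.282 · 21.4/√287
= 1.282 · 21.4/16.9411
= 1.62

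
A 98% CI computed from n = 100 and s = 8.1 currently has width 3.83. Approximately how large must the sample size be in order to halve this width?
n ≈ 400

CI width ∝ 1/√n
To reduce width by factor 2, need √n to grow by 2 → need 2² = 4 times as many samples.

Current: n = 100, width = 3.83
New: n = 400, width ≈ 1.89

Width reduced by factor of 3.83/1.89 = 2.03.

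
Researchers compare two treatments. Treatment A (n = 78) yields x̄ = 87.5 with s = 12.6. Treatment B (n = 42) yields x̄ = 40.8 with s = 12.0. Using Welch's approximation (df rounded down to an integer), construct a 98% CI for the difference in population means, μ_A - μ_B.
(41.16, 52.24)

Difference: x̄₁ - x̄₂ = 46.70
SE = √(s₁²/n₁ + s₂²/n₂) = √(12.6²/78 + 12.0²/42) = 2.3375
df = 87.68 → 87 (Welch–Satterthwaite, rounded down)
t* = 2.370

CI: 46.70 ± 2.370 · 2.3375 = 46.70 ± 5.54 = (41.16, 52.24)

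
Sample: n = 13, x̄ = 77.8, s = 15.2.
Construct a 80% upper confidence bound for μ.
μ ≤ 81.48

Upper bound (one-sided):
t* = 0.873 (one-sided for 80%)
Upper bound = x̄ + t* · s/√n = 77.8 + 0.873 · 15.2/√13 = 81.48

We are 80% confident that μ ≤ 81.48.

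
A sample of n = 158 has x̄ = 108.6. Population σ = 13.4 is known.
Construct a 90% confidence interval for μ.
(106.85, 110.35)

z-interval (σ known):
z* = 1.645 for 90% confidence

Margin of error = z* · σ/√n = 1.645 · 13.4/√158 = 1.75

CI: (108.6 - 1.75, 108.6 + 1.75) = (106.85, 110.35)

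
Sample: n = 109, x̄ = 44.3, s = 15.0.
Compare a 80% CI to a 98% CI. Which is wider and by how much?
98% CI is wider by 3.08

df = 108
80% CI: t* = 1.289, (42.45, 46.15), width = 2 · t* · s/√n = 3.70
98% CI: t* = 2.361, (40.91, 47.69), width = 2 · t* · s/√n = 6.78

The 98% CI is wider by 6.78 - 3.70 = 3.08.
Higher confidence requires a wider interval.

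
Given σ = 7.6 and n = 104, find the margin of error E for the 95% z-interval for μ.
Margin of error = 1.46

Margin of error = z* · σ/√n
= 1.960 · 7.6/√104
= 1.960 · 7.6/10.1980
= 1.46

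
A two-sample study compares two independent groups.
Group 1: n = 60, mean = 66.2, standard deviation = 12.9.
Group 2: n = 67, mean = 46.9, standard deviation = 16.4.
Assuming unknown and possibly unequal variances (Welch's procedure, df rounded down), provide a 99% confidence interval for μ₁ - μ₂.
(12.48, 26.12)

Difference: x̄₁ - x̄₂ = 19.30
SE = √(s₁²/n₁ + s₂²/n₂) = √(12.9²/60 + 16.4²/67) = 2.6053
df = 123.02 → 123 (Welch–Satterthwaite, rounded down)
t* = 2.616

CI: 19.30 ± 2.616 · 2.6053 = 19.30 ± 6.82 = (12.48, 26.12)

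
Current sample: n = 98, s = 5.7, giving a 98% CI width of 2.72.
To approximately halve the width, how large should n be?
n ≈ 392

CI width ∝ 1/√n
To reduce width by factor 2, need √n to grow by 2 → need 2² = 4 times as many samples.

Current: n = 98, width = 2.72
New: n = 392, width ≈ 1.35

Width reduced by factor of 2.72/1.35 = 2.01.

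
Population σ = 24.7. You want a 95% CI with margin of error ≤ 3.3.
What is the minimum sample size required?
n ≥ 216

For margin E ≤ 3.3:
n ≥ (z* · σ / E)²
n ≥ (1.960 · 24.7 / 3.3)²
n ≥ 215.22

Minimum n = 216 (rounding up)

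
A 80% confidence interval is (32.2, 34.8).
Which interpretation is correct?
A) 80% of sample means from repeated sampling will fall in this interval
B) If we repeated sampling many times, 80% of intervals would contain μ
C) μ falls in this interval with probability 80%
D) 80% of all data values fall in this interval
B

A) Wrong — coverage applies to intervals containing μ, not to future x̄ values.
B) Correct — this is the frequentist long-run coverage interpretation.
C) Wrong — μ is fixed; the randomness lives in the interval, not in μ.
D) Wrong — a CI is about the parameter μ, not individual data values.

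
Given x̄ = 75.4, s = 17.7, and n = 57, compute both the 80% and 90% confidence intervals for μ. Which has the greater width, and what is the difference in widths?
90% CI is wider by 1.76

df = 56
80% CI: t* = 1.297, (72.36, 78.44), width = 2 · t* · s/√n = 6.08
90% CI: t* = 1.673, (71.48, 79.32), width = 2 · t* · s/√n = 7.84

The 90% CI is wider by 7.84 - 6.08 = 1.76.
Higher confidence requires a wider interval.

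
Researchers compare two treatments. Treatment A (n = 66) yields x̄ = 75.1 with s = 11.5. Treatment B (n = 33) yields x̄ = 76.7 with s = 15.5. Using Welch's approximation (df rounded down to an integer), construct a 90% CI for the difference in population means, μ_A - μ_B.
(-6.71, 3.51)

Difference: x̄₁ - x̄₂ = -1.60
SE = √(s₁²/n₁ + s₂²/n₂) = √(11.5²/66 + 15.5²/33) = 3.0470
df = 50.17 → 50 (Welch–Satterthwaite, rounded down)
t* = 1.676

CI: -1.60 ± 1.676 · 3.0470 = -1.60 ± 5.11 = (-6.71, 3.51)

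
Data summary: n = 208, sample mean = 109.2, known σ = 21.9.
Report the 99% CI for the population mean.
(105.29, 113.11)

z-interval (σ known):
z* = 2.576 for 99% confidence

Margin of error = z* · σ/√n = 2.576 · 21.9/√208 = 3.91

CI: (109.2 - 3.91, 109.2 + 3.91) = (105.29, 113.11)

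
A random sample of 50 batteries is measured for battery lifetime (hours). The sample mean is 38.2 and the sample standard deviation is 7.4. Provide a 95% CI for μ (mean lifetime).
(36.10, 40.30)

t-interval (σ unknown):
df = n - 1 = 49
t* = 2.010 for 95% confidence

Margin of error = t* · s/√n = 2.010 · 7.4/√50 = 2.10

CI: (36.10, 40.30)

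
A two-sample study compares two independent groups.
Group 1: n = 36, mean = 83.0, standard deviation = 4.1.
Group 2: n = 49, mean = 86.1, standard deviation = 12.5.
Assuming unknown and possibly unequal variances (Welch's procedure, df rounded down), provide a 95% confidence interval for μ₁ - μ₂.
(-6.92, 0.72)

Difference: x̄₁ - x̄₂ = -3.10
SE = √(s₁²/n₁ + s₂²/n₂) = √(4.1²/36 + 12.5²/49) = 1.9120
df = 61.28 → 61 (Welch–Satterthwaite, rounded down)
t* = 2.000

CI: -3.10 ± 2.000 · 1.9120 = -3.10 ± 3.82 = (-6.92, 0.72)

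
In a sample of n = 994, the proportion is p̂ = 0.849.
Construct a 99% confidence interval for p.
(0.820, 0.878)

Proportion CI:
SE = √(p̂(1-p̂)/n) = √(0.849 · 0.151 / 994) = 0.01136

z* = 2.576
Margin = z* · SE = 2.576 · 0.01136 = 0.0293

CI: 0.849 ± 0.0293 = (0.820, 0.878)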